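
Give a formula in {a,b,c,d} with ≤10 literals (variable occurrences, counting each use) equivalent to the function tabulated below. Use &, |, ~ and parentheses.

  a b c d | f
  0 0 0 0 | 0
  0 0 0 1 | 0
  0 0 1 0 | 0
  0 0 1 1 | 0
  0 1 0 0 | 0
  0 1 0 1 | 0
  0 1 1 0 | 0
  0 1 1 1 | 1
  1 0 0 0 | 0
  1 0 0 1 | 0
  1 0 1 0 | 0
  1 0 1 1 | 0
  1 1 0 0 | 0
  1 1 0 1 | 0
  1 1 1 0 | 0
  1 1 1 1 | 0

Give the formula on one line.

  ~a = 1111111100000000
  ~c = 1100110011001100
  (~a & ~c) = 1100110000000000
  ((~a & ~c) | b) = 1100111100001111
  (~a & ((~a & ~c) | b)) = 1100111100000000
  (d & (~a & ((~a & ~c) | b))) = 0100010100000000
  (c & ~a) = 0011001100000000
  ((d & (~a & ((~a & ~c) | b))) & (c & ~a)) = 0000000100000000

((d & (~a & ((~a & ~c) | b))) & (c & ~a))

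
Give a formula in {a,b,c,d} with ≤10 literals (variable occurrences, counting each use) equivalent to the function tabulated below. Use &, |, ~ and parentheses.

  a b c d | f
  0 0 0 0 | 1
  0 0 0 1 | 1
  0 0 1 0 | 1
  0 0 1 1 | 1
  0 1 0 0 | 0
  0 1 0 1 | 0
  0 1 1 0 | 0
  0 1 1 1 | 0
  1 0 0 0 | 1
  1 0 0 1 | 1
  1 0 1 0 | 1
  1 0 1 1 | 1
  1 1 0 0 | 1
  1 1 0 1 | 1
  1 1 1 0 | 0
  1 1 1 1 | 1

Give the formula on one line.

  ~c = 1100110011001100
  (d | ~c) = 1101110111011101
  (a & (d | ~c)) = 0000000011011101
  ~b = 1111000011110000
  (a | ~b) = 1111000011111111
  ~d = 1010101010101010
  (~d & ~b) = 1010000010100000
  (d | (~d & ~b)) = 1111010111110101
  ((a | ~b) & (d | (~d & ~b))) = 1111000011110101
  ((a & (d | ~c)) | ((a | ~b) & (d | (~d & ~b)))) = 1111000011111101

((a & (d | ~c)) | ((a | ~b) & (d | (~d & ~b))))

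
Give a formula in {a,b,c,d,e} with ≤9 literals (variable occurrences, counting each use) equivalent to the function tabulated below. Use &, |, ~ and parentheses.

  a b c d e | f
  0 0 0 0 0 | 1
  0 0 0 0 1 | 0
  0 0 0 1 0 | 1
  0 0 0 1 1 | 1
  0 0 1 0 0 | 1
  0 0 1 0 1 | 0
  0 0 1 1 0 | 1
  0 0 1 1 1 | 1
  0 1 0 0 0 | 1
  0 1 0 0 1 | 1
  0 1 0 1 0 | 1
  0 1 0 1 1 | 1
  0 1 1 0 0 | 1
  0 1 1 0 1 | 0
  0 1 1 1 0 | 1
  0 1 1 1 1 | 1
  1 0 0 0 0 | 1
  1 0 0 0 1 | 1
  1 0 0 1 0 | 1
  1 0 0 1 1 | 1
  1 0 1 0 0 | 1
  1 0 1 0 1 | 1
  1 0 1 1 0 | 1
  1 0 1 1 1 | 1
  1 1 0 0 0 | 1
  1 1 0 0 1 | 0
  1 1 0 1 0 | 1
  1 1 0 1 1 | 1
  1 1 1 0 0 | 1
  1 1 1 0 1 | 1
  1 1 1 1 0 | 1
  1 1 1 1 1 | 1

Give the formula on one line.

  ~b = 11111111000000001111111100000000
  (c | ~b) = 11111111000011111111111100001111
  ~a = 11111111111111110000000000000000
  ((c | ~b) | ~a) = 11111111111111111111111100001111
  (((c | ~b) | ~a) & a) = 00000000000000001111111100001111
  ~e = 10101010101010101010101010101010
  ~c = 11110000111100001111000011110000
  (~c & ~a) = 11110000111100000000000000000000
  (b & (~c & ~a)) = 00000000111100000000000000000000
  (~e | (b & (~c & ~a))) = 10101010111110101010101010101010
  ((~e | (b & (~c & ~a))) | d) = 10111011111110111011101110111011
  ((((c | ~b) | ~a) & a) | ((~e | (b & (~c & ~a))) | d)) = 10111011111110111111111110111111

((((c | ~b) | ~a) & a) | ((~e | (b & (~c & ~a))) | d))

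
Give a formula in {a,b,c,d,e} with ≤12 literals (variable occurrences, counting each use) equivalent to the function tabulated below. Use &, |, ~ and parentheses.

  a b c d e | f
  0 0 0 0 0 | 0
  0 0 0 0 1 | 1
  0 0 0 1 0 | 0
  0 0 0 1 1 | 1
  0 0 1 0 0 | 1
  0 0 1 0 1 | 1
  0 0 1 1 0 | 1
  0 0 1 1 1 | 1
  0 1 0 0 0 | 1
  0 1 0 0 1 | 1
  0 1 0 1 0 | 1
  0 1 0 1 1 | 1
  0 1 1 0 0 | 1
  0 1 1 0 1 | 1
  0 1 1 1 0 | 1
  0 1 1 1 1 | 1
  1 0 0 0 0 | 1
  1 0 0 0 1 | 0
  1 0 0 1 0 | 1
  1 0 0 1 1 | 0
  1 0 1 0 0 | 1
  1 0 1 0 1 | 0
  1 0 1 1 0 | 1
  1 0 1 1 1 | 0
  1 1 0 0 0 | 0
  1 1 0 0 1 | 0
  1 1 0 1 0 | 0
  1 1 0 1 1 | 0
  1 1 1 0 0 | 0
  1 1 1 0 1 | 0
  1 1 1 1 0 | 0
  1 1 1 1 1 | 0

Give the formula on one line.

  (c | b) = 00001111111111110000111111111111
  (a | e) = 01010101010101011111111111111111
  ~e = 10101010101010101010101010101010
  ((a | e) & ~e) = 00000000000000001010101010101010
  (e | ((a | e) & ~e)) = 01010101010101011111111111111111
  ((c | b) | (e | ((a | e) & ~e))) = 01011111111111111111111111111111
  ~b = 11111111000000001111111100000000
  (~b & ~e) = 10101010000000001010101000000000
  ~a = 11111111111111110000000000000000
  ((~b & ~e) | ~a) = 11111111111111111010101000000000
  (((c | b) | (e | ((a | e) & ~e))) & ((~b & ~e) | ~a)) = 01011111111111111010101000000000

(((c | b) | (e | ((a | e) & ~e))) & ((~b & ~e) | ~a))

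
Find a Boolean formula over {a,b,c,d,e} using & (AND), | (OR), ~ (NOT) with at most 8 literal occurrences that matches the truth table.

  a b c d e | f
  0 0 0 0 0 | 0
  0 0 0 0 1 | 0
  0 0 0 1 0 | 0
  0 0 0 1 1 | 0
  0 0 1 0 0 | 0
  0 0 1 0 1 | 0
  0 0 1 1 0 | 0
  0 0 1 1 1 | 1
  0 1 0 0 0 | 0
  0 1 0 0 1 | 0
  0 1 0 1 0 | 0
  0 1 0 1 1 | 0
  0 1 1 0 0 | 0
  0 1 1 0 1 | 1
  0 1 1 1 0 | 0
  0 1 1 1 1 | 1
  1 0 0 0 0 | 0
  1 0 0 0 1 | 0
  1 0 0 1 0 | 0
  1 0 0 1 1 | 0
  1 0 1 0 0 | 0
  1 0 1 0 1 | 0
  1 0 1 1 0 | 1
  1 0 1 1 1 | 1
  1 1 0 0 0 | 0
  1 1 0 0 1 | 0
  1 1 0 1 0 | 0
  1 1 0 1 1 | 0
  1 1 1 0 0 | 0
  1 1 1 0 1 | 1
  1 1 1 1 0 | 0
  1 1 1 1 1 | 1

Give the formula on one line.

  ~b = 11111111000000001111111100000000
  (~b | e) = 11111111010101011111111101010101
  (e | a) = 01010101010101011111111111111111
  ((~b | e) & (e | a)) = 01010101010101011111111101010101
  (d | b) = 00110011111111110011001111111111
  (((~b | e) & (e | a)) & (d | b)) = 00010001010101010011001101010101
  ((((~b | e) & (e | a)) & (d | b)) & c) = 00000001000001010000001100000101

((((~b | e) & (e | a)) & (d | b)) & c)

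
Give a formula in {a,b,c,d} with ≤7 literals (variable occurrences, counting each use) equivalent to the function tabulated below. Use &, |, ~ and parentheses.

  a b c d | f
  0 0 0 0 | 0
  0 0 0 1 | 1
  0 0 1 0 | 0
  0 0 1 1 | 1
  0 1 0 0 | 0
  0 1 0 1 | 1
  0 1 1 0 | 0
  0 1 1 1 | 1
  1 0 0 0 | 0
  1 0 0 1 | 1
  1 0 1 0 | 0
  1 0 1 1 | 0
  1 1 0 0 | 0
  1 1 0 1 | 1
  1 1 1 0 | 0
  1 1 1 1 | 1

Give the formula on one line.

  ~c = 1100110011001100
  (~c | b) = 1100111111001111
  ~b = 1111000011110000
  (c & ~b) = 0011000000110000
  ~a = 1111111100000000
  (~a & ~b) = 1111000000000000
  ((c & ~b) & (~a & ~b)) = 0011000000000000
  ((~c | b) | ((c & ~b) & (~a & ~b))) = 1111111111001111
  (d & ((~c | b) | ((c & ~b) & (~a & ~b)))) = 0101010101000101

(d & ((~c | b) | ((c & ~b) & (~a & ~b))))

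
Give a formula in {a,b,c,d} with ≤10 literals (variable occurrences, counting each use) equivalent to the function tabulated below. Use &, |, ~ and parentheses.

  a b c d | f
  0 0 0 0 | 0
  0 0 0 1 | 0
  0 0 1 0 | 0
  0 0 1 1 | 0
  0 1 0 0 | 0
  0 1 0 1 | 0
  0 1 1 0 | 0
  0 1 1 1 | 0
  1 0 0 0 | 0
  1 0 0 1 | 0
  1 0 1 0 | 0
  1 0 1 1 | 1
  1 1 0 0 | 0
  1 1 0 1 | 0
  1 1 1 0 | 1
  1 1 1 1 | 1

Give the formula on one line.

  ~d = 1010101010101010
  (c | ~d) = 1011101110111011
  (a & (c | ~d)) = 0000000010111011
  (d & (a & (c | ~d))) = 0000000000010001
  (c & a) = 0000000000110011
  ~b = 1111000011110000
  (~b & a) = 0000000011110000
  ((c & a) | (~b & a)) = 0000000011110011
  (b & ((c & a) | (~b & a))) = 0000000000000011
  ((d & (a & (c | ~d))) | (b & ((c & a) | (~b & a)))) = 0000000000010011

((d & (a & (c | ~d))) | (b & ((c & a) | (~b & a))))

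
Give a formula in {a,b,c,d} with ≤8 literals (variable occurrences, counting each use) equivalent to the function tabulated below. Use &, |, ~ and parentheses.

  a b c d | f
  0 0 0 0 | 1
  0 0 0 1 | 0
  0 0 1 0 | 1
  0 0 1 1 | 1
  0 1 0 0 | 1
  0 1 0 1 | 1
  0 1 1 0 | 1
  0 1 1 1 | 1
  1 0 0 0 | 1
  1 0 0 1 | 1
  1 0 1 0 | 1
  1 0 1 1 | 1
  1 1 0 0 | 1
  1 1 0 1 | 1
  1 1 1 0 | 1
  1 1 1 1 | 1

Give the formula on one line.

(((c | b) & d) | (~d | a))

  (c | b) = 0011111100111111
  ((c | b) & d) = 0001010100010101
  ~d = 1010101010101010
  (~d | a) = 1010101011111111
  (((c | b) & d) | (~d | a)) = 1011111111111111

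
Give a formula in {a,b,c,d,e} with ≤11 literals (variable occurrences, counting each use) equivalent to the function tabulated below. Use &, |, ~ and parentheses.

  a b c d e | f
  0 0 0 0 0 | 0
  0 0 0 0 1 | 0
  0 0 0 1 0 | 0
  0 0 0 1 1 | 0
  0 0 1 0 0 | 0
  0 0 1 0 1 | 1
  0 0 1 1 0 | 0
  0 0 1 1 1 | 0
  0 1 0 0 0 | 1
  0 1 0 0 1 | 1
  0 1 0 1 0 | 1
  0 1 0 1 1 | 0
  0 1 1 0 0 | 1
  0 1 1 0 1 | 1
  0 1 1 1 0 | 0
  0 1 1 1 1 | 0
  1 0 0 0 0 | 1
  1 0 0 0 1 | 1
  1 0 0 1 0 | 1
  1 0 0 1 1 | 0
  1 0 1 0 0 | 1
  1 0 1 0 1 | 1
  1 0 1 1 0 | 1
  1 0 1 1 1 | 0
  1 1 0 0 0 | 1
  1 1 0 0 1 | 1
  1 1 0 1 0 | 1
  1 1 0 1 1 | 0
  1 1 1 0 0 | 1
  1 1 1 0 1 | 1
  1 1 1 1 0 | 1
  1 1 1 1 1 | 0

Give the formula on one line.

((((a | ~c) & ~e) | ~d) & (b | ((c & e) | a)))

  ~c = 11110000111100001111000011110000
  (a | ~c) = 11110000111100001111111111111111
  ~e = 10101010101010101010101010101010
  ((a | ~c) & ~e) = 10100000101000001010101010101010
  ~d = 11001100110011001100110011001100
  (((a | ~c) & ~e) | ~d) = 11101100111011001110111011101110
  (c & e) = 00000101000001010000010100000101
  ((c & e) | a) = 00000101000001011111111111111111
  (b | ((c & e) | a)) = 00000101111111111111111111111111
  ((((a | ~c) & ~e) | ~d) & (b | ((c & e) | a))) = 00000100111011001110111011101110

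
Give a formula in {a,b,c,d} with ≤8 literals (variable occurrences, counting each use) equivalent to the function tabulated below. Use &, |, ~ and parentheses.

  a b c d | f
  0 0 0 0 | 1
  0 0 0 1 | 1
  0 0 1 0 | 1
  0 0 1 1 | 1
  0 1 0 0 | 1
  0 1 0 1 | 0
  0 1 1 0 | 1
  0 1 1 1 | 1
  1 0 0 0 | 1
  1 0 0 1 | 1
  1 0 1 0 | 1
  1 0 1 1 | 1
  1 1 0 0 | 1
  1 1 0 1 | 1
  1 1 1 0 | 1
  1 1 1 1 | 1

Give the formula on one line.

  ~d = 1010101010101010
  ~b = 1111000011110000
  (~d | ~b) = 1111101011111010
  (b & c) = 0000001100000011
  ((b & c) & d) = 0000000100000001
  (((b & c) & d) | a) = 0000000111111111
  ((~d | ~b) | (((b & c) & d) | a)) = 1111101111111111

((~d | ~b) | (((b & c) & d) | a))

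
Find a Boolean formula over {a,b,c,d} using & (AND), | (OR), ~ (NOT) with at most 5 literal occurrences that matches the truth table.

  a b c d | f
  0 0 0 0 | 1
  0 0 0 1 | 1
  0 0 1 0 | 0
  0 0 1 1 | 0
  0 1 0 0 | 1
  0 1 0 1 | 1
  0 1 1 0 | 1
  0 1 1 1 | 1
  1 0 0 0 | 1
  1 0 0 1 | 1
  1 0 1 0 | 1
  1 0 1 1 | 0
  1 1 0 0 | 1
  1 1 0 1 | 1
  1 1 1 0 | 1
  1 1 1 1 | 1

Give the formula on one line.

  ~c = 1100110011001100
  (~c | b) = 1100111111001111
  ~d = 1010101010101010
  ~b = 1111000011110000
  (~d & ~b) = 1010000010100000
  ((~d & ~b) & a) = 0000000010100000
  ((~c | b) | ((~d & ~b) & a)) = 1100111111101111

((~c | b) | ((~d & ~b) & a))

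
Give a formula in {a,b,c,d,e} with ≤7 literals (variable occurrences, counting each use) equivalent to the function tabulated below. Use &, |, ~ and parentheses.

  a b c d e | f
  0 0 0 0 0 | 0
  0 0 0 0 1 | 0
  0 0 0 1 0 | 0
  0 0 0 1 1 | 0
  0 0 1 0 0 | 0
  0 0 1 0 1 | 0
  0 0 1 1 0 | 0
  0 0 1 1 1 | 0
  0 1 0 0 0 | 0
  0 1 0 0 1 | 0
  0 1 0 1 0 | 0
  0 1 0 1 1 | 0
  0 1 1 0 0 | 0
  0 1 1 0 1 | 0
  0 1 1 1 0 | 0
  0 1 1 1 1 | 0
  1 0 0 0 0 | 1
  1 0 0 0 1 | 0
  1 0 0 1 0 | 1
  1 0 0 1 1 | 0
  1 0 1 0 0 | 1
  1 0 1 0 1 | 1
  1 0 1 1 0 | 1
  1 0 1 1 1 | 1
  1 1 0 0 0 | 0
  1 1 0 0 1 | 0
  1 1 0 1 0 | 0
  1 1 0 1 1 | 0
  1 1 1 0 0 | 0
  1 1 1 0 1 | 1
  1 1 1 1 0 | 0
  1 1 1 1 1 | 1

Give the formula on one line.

((~e | c) & (a & (e | ~b)))

  ~e = 10101010101010101010101010101010
  (~e | c) = 10101111101011111010111110101111
  ~b = 11111111000000001111111100000000
  (e | ~b) = 11111111010101011111111101010101
  (a & (e | ~b)) = 00000000000000001111111101010101
  ((~e | c) & (a & (e | ~b))) = 00000000000000001010111100000101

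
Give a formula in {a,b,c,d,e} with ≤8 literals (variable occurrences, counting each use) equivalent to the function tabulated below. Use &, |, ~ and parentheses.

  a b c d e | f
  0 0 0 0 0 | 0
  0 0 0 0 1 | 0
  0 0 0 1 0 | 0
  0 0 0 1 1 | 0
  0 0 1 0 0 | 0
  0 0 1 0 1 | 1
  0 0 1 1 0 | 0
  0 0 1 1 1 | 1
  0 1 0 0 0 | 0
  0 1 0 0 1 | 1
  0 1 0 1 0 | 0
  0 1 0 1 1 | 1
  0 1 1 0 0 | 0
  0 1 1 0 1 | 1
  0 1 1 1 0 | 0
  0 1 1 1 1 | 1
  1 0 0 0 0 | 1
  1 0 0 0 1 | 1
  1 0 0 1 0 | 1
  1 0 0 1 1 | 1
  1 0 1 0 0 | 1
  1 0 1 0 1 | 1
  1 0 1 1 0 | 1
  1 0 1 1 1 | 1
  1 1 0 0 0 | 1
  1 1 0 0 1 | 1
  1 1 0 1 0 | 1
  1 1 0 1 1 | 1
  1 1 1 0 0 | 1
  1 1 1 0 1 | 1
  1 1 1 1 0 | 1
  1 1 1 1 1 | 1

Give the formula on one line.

(((b & e) | a) | (c & e))

  (b & e) = 00000000010101010000000001010101
  ((b & e) | a) = 00000000010101011111111111111111
  (c & e) = 00000101000001010000010100000101
  (((b & e) | a) | (c & e)) = 00000101010101011111111111111111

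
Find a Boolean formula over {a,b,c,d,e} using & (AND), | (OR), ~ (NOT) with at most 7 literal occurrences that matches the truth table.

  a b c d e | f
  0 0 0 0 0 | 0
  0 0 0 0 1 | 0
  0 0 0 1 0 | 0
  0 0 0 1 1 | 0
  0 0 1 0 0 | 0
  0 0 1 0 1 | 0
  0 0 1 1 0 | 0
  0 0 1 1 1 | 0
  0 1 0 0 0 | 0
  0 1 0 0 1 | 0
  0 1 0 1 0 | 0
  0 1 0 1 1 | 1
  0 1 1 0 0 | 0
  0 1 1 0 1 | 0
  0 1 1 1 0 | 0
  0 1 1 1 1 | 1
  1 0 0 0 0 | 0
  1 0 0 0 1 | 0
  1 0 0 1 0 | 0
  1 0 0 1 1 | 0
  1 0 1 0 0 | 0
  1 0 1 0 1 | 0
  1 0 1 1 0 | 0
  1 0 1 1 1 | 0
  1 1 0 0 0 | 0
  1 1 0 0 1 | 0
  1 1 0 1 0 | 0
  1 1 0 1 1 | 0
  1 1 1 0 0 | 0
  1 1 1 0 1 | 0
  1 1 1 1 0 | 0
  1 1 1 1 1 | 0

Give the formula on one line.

  (d & e) = 00010001000100010001000100010001
  ~a = 11111111111111110000000000000000
  ((d & e) & ~a) = 00010001000100010000000000000000
  (b & ((d & e) & ~a)) = 00000000000100010000000000000000

(b & ((d & e) & ~a))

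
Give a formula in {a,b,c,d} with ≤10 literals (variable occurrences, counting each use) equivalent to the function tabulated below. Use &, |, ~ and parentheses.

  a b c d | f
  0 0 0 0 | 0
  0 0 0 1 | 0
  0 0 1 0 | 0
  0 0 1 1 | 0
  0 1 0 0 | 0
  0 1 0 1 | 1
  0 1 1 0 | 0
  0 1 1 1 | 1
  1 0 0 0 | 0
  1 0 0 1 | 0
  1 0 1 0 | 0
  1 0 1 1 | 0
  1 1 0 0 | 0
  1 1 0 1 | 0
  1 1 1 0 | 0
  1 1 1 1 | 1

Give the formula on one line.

((b | a) & ((d & (~a | b)) & (c | ~a)))

  (b | a) = 0000111111111111
  ~a = 1111111100000000
  (~a | b) = 1111111100001111
  (d & (~a | b)) = 0101010100000101
  (c | ~a) = 1111111100110011
  ((d & (~a | b)) & (c | ~a)) = 0101010100000001
  ((b | a) & ((d & (~a | b)) & (c | ~a))) = 0000010100000001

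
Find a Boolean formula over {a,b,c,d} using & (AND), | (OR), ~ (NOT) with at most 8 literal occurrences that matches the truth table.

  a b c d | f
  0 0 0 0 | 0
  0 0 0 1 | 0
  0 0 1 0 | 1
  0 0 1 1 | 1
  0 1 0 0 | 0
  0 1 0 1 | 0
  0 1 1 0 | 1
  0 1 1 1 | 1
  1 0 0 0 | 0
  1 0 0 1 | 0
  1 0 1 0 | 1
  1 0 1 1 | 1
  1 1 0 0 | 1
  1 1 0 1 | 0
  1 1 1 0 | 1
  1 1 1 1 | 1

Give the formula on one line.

((a & ((b & ~d) | c)) | c)

  ~d = 1010101010101010
  (b & ~d) = 0000101000001010
  ((b & ~d) | c) = 0011101100111011
  (a & ((b & ~d) | c)) = 0000000000111011
  ((a & ((b & ~d) | c)) | c) = 0011001100111011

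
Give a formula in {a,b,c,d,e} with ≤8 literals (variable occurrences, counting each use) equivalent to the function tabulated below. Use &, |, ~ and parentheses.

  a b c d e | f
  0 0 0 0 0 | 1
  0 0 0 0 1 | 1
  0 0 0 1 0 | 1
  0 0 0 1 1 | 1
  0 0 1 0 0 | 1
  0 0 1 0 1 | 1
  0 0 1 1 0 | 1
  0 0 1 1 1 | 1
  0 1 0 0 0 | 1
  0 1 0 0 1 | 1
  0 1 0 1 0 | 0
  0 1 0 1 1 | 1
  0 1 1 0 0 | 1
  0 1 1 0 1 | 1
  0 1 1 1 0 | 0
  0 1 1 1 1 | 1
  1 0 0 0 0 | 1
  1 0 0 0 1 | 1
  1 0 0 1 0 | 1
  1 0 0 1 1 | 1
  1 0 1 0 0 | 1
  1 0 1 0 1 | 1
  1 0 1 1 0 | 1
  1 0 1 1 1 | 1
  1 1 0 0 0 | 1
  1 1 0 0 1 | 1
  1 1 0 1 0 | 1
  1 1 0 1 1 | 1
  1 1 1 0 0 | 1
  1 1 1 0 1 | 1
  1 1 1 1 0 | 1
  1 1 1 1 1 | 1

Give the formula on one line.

((~b | (e | (~d & ~a))) | a)

  ~b = 11111111000000001111111100000000
  ~d = 11001100110011001100110011001100
  ~a = 11111111111111110000000000000000
  (~d & ~a) = 11001100110011000000000000000000
  (e | (~d & ~a)) = 11011101110111010101010101010101
  (~b | (e | (~d & ~a))) = 11111111110111011111111101010101
  ((~b | (e | (~d & ~a))) | a) = 11111111110111011111111111111111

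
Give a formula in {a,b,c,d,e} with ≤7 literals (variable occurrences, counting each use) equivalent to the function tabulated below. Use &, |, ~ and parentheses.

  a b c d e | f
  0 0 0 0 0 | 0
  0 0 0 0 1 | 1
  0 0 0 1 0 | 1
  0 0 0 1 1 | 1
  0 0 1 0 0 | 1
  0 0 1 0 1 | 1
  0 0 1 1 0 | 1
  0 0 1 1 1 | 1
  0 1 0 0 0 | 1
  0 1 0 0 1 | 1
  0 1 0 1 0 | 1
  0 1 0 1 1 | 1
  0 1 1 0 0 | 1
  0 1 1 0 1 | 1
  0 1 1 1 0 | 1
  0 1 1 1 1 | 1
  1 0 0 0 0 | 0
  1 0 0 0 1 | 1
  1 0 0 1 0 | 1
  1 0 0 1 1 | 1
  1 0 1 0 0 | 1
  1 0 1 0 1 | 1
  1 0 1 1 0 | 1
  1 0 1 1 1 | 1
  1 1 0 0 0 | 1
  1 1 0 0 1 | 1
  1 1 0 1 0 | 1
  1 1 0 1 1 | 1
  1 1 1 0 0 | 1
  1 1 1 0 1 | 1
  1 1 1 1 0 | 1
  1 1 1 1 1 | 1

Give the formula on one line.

((d | c) | ((~c | ~d) & (b | e)))

  (d | c) = 00111111001111110011111100111111
  ~c = 11110000111100001111000011110000
  ~d = 11001100110011001100110011001100
  (~c | ~d) = 11111100111111001111110011111100
  (b | e) = 01010101111111110101010111111111
  ((~c | ~d) & (b | e)) = 01010100111111000101010011111100
  ((d | c) | ((~c | ~d) & (b | e))) = 01111111111111110111111111111111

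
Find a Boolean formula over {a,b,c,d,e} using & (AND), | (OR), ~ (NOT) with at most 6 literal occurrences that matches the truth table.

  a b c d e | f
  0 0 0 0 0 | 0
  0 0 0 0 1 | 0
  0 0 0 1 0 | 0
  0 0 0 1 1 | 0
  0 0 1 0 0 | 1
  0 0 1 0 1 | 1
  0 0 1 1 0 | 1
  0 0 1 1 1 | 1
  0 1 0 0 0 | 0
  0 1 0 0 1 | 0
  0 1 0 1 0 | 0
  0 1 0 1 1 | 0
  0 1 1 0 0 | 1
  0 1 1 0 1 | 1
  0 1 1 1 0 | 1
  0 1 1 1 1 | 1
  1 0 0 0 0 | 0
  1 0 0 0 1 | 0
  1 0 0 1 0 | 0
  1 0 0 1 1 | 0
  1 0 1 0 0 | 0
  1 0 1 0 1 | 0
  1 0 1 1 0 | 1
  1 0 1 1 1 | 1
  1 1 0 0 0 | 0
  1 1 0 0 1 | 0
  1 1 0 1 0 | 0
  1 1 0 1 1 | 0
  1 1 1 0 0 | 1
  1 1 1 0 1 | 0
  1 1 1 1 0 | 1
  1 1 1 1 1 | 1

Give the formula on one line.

(((b & ~e) | (d | ~a)) & c)

  ~e = 10101010101010101010101010101010
  (b & ~e) = 00000000101010100000000010101010
  ~a = 11111111111111110000000000000000
  (d | ~a) = 11111111111111110011001100110011
  ((b & ~e) | (d | ~a)) = 11111111111111110011001110111011
  (((b & ~e) | (d | ~a)) & c) = 00001111000011110000001100001011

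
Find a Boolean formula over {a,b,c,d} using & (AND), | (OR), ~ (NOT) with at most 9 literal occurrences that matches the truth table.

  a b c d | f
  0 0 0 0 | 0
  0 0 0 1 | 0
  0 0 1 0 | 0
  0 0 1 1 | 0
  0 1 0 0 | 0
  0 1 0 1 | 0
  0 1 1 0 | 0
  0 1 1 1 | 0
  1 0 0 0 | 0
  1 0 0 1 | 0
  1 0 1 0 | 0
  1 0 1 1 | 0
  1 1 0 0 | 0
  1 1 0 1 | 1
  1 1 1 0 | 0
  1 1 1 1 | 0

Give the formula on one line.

((b & ~c) & ((((a & ~c) | d) & a) & ((d & ~c) | ~b)))

  ~c = 1100110011001100
  (b & ~c) = 0000110000001100
  (a & ~c) = 0000000011001100
  ((a & ~c) | d) = 0101010111011101
  (((a & ~c) | d) & a) = 0000000011011101
  (d & ~c) = 0100010001000100
  ~b = 1111000011110000
  ((d & ~c) | ~b) = 1111010011110100
  ((((a & ~c) | d) & a) & ((d & ~c) | ~b)) = 0000000011010100
  ((b & ~c) & ((((a & ~c) | d) & a) & ((d & ~c) | ~b))) = 0000000000000100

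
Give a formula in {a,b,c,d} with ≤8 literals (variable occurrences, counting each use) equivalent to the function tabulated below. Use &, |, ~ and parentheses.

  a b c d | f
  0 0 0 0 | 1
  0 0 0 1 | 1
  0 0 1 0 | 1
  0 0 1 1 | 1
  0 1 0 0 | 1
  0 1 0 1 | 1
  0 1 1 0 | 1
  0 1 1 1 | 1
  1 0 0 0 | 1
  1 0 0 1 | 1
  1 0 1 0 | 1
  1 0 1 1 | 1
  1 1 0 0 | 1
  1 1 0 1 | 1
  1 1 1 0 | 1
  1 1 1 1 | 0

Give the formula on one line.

  ~c = 1100110011001100
  ~d = 1010101010101010
  (~c | ~d) = 1110111011101110
  ~a = 1111111100000000
  (~c | ~a) = 1111111111001100
  ((~c | ~d) | (~c | ~a)) = 1111111111101110
  ~b = 1111000011110000
  (~b & c) = 0011000000110000
  (((~c | ~d) | (~c | ~a)) | (~b & c)) = 1111111111111110

(((~c | ~d) | (~c | ~a)) | (~b & c))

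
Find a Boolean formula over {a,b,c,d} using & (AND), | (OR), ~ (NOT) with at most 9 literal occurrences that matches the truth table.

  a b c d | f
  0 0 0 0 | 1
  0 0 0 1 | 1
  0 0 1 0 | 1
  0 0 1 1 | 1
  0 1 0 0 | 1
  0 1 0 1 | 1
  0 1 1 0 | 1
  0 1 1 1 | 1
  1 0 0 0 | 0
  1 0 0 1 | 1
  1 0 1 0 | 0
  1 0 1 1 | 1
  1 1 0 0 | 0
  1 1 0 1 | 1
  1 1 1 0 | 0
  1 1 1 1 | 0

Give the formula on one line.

((~a | d) & (((b | ~d) & ~a) | (~b | ~c)))

  ~a = 1111111100000000
  (~a | d) = 1111111101010101
  ~d = 1010101010101010
  (b | ~d) = 1010111110101111
  ((b | ~d) & ~a) = 1010111100000000
  ~b = 1111000011110000
  ~c = 1100110011001100
  (~b | ~c) = 1111110011111100
  (((b | ~d) & ~a) | (~b | ~c)) = 1111111111111100
  ((~a | d) & (((b | ~d) & ~a) | (~b | ~c))) = 1111111101010100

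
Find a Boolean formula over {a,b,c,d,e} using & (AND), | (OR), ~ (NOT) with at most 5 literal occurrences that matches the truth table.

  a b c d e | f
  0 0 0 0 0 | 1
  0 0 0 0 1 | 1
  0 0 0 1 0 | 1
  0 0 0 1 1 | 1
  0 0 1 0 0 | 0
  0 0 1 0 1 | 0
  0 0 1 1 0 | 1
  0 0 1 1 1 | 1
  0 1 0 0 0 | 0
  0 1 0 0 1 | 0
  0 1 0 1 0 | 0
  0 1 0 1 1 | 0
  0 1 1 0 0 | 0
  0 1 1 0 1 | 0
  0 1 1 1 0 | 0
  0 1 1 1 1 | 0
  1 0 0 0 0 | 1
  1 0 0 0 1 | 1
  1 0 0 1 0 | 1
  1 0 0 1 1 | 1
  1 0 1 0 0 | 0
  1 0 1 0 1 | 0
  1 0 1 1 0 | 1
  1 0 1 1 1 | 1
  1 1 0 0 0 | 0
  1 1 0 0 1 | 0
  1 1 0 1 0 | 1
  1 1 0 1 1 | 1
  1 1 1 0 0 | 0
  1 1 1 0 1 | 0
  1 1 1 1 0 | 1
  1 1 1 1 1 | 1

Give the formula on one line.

  (d & a) = 00000000000000000011001100110011
  ~b = 11111111000000001111111100000000
  ~c = 11110000111100001111000011110000
  (~c | d) = 11110011111100111111001111110011
  (~b & (~c | d)) = 11110011000000001111001100000000
  ((d & a) | (~b & (~c | d))) = 11110011000000001111001100110011

((d & a) | (~b & (~c | d)))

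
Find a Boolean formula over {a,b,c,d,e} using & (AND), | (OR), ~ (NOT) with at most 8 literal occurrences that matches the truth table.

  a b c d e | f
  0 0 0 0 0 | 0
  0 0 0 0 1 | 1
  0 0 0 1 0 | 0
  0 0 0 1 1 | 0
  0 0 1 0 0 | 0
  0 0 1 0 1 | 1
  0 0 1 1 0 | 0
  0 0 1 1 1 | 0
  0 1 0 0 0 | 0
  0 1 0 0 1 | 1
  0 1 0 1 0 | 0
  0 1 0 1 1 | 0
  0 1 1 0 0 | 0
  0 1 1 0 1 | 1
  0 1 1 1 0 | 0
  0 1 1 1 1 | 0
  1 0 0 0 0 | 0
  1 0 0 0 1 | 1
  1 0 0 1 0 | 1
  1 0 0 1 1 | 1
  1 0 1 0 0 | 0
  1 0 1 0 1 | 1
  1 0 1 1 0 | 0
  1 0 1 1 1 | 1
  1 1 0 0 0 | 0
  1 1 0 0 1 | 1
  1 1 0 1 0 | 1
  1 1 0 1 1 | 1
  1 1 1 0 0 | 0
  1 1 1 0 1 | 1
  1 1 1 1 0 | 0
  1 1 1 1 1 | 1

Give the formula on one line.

((~c & (d & (c | a))) | (e & (~d | a)))

  ~c = 11110000111100001111000011110000
  (c | a) = 00001111000011111111111111111111
  (d & (c | a)) = 00000011000000110011001100110011
  (~c & (d & (c | a))) = 00000000000000000011000000110000
  ~d = 11001100110011001100110011001100
  (~d | a) = 11001100110011001111111111111111
  (e & (~d | a)) = 01000100010001000101010101010101
  ((~c & (d & (c | a))) | (e & (~d | a))) = 01000100010001000111010101110101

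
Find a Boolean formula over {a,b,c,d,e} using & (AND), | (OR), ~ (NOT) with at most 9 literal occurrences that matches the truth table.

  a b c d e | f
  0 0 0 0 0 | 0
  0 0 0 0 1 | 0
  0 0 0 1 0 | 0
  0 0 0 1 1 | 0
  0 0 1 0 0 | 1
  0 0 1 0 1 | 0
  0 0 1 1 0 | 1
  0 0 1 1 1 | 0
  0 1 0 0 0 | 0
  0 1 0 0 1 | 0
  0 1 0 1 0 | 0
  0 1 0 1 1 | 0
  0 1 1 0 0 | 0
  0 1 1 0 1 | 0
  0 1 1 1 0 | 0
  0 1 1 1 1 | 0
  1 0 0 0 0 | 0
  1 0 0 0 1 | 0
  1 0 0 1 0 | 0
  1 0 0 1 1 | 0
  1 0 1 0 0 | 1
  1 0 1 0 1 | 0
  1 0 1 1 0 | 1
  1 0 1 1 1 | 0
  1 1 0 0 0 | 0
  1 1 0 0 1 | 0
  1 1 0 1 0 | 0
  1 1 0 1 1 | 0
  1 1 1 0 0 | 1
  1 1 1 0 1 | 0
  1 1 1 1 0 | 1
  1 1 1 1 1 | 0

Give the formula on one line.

  ~e = 10101010101010101010101010101010
  (~e & c) = 00001010000010100000101000001010
  ~b = 11111111000000001111111100000000
  (~e | c) = 10101111101011111010111110101111
  (~b & (~e | c)) = 10101111000000001010111100000000
  ((~b & (~e | c)) | a) = 10101111000000001111111111111111
  ((~e & c) & ((~b & (~e | c)) | a)) = 00001010000000000000101000001010

((~e & c) & ((~b & (~e | c)) | a))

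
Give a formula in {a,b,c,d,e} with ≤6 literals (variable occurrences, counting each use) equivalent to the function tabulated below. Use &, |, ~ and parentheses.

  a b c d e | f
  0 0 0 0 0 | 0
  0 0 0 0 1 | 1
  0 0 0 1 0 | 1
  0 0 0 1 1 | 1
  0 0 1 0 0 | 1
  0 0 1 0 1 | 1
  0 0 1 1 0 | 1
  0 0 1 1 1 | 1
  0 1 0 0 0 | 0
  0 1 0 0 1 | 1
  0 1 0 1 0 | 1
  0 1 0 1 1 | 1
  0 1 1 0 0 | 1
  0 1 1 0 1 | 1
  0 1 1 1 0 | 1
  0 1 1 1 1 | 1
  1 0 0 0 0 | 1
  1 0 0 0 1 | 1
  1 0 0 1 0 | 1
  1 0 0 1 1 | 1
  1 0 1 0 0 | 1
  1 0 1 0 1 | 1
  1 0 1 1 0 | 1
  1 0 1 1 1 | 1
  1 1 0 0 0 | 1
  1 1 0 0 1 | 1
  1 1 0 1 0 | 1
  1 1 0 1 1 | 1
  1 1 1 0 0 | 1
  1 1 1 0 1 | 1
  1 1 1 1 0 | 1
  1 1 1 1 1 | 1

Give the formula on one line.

((((d & b) | a) | d) | (c | e))

  (d & b) = 00000000001100110000000000110011
  ((d & b) | a) = 00000000001100111111111111111111
  (((d & b) | a) | d) = 00110011001100111111111111111111
  (c | e) = 01011111010111110101111101011111
  ((((d & b) | a) | d) | (c | e)) = 01111111011111111111111111111111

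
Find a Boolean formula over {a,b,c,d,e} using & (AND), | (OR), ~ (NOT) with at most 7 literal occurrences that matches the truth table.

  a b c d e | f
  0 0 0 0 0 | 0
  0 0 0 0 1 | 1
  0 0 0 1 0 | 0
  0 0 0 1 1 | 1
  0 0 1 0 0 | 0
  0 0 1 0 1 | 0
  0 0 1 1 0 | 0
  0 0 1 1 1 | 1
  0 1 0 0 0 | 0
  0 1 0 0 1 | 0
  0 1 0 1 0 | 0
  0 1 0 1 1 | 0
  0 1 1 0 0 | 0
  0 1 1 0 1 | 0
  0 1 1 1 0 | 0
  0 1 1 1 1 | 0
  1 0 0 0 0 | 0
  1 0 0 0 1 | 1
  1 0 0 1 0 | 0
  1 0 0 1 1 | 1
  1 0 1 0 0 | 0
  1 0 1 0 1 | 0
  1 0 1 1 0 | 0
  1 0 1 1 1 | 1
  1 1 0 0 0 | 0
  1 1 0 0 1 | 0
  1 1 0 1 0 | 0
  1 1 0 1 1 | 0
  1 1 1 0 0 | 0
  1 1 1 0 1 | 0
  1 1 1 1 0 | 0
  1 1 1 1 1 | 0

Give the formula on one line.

((d | ~c) & (~b & e))

  ~c = 11110000111100001111000011110000
  (d | ~c) = 11110011111100111111001111110011
  ~b = 11111111000000001111111100000000
  (~b & e) = 01010101000000000101010100000000
  ((d | ~c) & (~b & e)) = 01010001000000000101000100000000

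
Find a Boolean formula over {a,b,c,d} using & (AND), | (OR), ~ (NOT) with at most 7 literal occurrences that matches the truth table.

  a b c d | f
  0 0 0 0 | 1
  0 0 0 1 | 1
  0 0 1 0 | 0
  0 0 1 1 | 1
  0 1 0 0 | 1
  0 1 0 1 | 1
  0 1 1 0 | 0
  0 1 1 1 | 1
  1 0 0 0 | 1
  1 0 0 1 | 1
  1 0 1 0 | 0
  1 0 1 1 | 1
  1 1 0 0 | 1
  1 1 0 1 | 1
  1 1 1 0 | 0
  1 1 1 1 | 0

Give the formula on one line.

(~c | ((~a | ~b) & d))

  ~c = 1100110011001100
  ~a = 1111111100000000
  ~b = 1111000011110000
  (~a | ~b) = 1111111111110000
  ((~a | ~b) & d) = 0101010101010000
  (~c | ((~a | ~b) & d)) = 1101110111011100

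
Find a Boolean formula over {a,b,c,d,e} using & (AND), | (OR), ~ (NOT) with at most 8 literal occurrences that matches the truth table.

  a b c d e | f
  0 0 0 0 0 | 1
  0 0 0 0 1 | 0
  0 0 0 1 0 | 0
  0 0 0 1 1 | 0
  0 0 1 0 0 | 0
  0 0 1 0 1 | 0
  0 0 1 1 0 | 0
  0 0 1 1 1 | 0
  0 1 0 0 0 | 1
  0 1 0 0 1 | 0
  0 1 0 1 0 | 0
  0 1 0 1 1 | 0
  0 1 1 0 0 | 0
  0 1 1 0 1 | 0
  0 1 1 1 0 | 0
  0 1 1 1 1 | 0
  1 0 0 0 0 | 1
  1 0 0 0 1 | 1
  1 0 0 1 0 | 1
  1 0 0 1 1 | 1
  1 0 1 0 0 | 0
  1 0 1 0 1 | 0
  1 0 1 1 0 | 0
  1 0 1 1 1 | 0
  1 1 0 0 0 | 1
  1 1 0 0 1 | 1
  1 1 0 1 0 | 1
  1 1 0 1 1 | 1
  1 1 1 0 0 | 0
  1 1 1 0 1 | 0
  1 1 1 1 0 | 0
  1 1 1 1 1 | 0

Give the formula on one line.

  ~c = 11110000111100001111000011110000
  ~d = 11001100110011001100110011001100
  (c | ~d) = 11001111110011111100111111001111
  ~e = 10101010101010101010101010101010
  (a | ~e) = 10101010101010101111111111111111
  ((c | ~d) & (a | ~e)) = 10001010100010101100111111001111
  (((c | ~d) & (a | ~e)) & ~d) = 10001000100010001100110011001100
  ((((c | ~d) & (a | ~e)) & ~d) | a) = 10001000100010001111111111111111
  (~c & ((((c | ~d) & (a | ~e)) & ~d) | a)) = 10000000100000001111000011110000

(~c & ((((c | ~d) & (a | ~e)) & ~d) | a))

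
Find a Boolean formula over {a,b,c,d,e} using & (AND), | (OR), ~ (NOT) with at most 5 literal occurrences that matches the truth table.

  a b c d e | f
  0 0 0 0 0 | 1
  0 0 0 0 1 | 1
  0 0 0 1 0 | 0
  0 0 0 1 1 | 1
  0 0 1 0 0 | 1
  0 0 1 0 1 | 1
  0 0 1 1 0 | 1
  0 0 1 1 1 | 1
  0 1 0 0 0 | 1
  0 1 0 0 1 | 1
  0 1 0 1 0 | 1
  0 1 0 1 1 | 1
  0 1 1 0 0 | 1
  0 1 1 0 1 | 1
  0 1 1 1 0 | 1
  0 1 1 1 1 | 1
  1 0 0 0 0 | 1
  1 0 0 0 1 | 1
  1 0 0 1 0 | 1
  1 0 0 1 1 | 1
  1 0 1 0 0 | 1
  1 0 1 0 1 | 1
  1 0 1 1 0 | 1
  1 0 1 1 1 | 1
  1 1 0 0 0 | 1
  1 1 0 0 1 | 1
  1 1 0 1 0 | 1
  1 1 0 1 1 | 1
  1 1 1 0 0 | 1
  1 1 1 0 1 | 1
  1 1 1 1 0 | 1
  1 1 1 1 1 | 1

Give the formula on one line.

(a | (b | (~d | (e | c))))

  ~d = 11001100110011001100110011001100
  (e | c) = 01011111010111110101111101011111
  (~d | (e | c)) = 11011111110111111101111111011111
  (b | (~d | (e | c))) = 11011111111111111101111111111111
  (a | (b | (~d | (e | c)))) = 11011111111111111111111111111111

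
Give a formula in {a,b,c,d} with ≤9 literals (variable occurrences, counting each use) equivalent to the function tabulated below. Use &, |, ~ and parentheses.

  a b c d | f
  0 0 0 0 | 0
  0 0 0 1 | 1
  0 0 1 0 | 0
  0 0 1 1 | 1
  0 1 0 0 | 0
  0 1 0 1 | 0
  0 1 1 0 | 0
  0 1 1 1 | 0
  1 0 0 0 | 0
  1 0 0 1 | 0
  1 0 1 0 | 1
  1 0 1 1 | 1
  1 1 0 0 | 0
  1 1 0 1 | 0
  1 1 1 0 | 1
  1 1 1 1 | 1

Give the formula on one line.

  ~b = 1111000011110000
  ~d = 1010101010101010
  (~b | ~d) = 1111101011111010
  (b | d) = 0101111101011111
  ((~b | ~d) & (b | d)) = 0101101001011010
  (~b & ((~b | ~d) & (b | d))) = 0101000001010000
  ~a = 1111111100000000
  (~b & ~a) = 1111000000000000
  ((~b & ((~b | ~d) & (b | d))) & (~b & ~a)) = 0101000000000000
  (c & a) = 0000000000110011
  (((~b & ((~b | ~d) & (b | d))) & (~b & ~a)) | (c & a)) = 0101000000110011

(((~b & ((~b | ~d) & (b | d))) & (~b & ~a)) | (c & a))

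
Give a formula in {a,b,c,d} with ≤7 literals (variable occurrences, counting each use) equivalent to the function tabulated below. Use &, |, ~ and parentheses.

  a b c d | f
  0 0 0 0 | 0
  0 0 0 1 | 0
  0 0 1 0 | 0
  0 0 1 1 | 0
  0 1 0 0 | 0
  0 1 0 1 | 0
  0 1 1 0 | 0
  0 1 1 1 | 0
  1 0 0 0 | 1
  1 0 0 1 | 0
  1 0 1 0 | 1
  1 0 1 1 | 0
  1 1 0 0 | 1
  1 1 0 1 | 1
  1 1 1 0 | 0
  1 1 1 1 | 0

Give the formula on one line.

(((~c & b) & a) | (a & (~d & ~b)))

  ~c = 1100110011001100
  (~c & b) = 0000110000001100
  ((~c & b) & a) = 0000000000001100
  ~d = 1010101010101010
  ~b = 1111000011110000
  (~d & ~b) = 1010000010100000
  (a & (~d & ~b)) = 0000000010100000
  (((~c & b) & a) | (a & (~d & ~b))) = 0000000010101100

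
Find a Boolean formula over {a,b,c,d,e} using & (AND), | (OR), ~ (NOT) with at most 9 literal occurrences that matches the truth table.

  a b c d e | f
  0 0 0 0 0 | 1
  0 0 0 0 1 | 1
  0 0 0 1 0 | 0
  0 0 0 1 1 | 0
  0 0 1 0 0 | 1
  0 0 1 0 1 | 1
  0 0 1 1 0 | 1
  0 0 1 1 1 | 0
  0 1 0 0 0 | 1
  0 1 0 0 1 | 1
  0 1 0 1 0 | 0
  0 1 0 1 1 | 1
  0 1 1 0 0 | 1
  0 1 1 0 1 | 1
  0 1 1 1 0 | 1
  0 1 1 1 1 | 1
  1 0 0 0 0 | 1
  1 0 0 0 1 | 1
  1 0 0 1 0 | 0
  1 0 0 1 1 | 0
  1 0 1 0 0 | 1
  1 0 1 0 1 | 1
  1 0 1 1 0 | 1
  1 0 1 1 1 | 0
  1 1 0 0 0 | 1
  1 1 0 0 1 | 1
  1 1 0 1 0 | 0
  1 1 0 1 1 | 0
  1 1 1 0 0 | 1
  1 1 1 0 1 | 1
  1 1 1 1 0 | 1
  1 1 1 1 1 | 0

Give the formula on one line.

(((b & e) & (e & ~a)) | (~d | (c & (~e | ~c))))

  (b & e) = 00000000010101010000000001010101
  ~a = 11111111111111110000000000000000
  (e & ~a) = 01010101010101010000000000000000
  ((b & e) & (e & ~a)) = 00000000010101010000000000000000
  ~d = 11001100110011001100110011001100
  ~e = 10101010101010101010101010101010
  ~c = 11110000111100001111000011110000
  (~e | ~c) = 11111010111110101111101011111010
  (c & (~e | ~c)) = 00001010000010100000101000001010
  (~d | (c & (~e | ~c))) = 11001110110011101100111011001110
  (((b & e) & (e & ~a)) | (~d | (c & (~e | ~c)))) = 11001110110111111100111011001110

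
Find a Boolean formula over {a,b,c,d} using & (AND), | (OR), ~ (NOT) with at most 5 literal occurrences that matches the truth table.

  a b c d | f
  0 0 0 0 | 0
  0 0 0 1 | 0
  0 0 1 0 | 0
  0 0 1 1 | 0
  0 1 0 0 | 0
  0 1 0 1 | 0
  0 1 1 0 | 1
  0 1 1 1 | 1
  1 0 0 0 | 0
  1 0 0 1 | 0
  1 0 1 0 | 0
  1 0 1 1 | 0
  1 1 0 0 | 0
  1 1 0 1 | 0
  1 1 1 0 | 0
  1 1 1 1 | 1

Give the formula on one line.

((c & b) & (d | ~a))

  (c & b) = 0000001100000011
  ~a = 1111111100000000
  (d | ~a) = 1111111101010101
  ((c & b) & (d | ~a)) = 0000001100000001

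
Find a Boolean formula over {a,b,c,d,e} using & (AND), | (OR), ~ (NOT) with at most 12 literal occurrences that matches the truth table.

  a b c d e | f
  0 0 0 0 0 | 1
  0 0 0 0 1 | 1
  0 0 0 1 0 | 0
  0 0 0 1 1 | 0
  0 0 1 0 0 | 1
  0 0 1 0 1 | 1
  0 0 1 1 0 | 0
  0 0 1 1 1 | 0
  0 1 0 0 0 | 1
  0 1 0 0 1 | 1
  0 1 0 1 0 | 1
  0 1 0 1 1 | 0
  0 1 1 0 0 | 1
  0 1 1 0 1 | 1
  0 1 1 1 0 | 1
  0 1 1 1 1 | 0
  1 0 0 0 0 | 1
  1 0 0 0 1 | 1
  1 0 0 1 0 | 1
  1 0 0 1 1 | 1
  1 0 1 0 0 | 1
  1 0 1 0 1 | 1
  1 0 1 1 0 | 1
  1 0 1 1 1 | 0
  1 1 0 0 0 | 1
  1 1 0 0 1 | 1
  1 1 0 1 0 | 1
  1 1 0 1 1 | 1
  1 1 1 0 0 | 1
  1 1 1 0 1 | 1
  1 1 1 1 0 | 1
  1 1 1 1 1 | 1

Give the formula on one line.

  ~e = 10101010101010101010101010101010
  ~c = 11110000111100001111000011110000
  (b | ~c) = 11110000111111111111000011111111
  ~d = 11001100110011001100110011001100
  (~d | a) = 11001100110011001111111111111111
  ((b | ~c) & (~d | a)) = 11000000110011001111000011111111
  (~e | ((b | ~c) & (~d | a))) = 11101010111011101111101011111111
  ((~e | ((b | ~c) & (~d | a))) & d) = 00100010001000100011001000110011
  (b | a) = 00000000111111111111111111111111
  (((~e | ((b | ~c) & (~d | a))) & d) & (b | a)) = 00000000001000100011001000110011
  ((((~e | ((b | ~c) & (~d | a))) & d) & (b | a)) | ~d) = 11001100111011101111111011111111

((((~e | ((b | ~c) & (~d | a))) & d) & (b | a)) | ~d)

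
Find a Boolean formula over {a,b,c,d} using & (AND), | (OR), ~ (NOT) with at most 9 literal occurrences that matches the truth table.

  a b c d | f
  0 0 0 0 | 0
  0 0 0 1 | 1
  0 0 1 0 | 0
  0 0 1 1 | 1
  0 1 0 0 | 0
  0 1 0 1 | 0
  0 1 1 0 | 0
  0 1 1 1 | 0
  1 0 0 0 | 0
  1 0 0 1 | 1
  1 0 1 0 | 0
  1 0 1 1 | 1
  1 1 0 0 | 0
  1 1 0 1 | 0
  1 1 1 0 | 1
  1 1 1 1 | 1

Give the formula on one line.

  (c & b) = 0000001100000011
  ~b = 1111000011110000
  (d & ~b) = 0101000001010000
  ((c & b) | (d & ~b)) = 0101001101010011
  ~c = 1100110011001100
  ~a = 1111111100000000
  (~b & ~a) = 1111000000000000
  (~c | (~b & ~a)) = 1111110011001100
  (a | ~b) = 1111000011111111
  ((~c | (~b & ~a)) | (a | ~b)) = 1111110011111111
  (((c & b) | (d & ~b)) & ((~c | (~b & ~a)) | (a | ~b))) = 0101000001010011

(((c & b) | (d & ~b)) & ((~c | (~b & ~a)) | (a | ~b)))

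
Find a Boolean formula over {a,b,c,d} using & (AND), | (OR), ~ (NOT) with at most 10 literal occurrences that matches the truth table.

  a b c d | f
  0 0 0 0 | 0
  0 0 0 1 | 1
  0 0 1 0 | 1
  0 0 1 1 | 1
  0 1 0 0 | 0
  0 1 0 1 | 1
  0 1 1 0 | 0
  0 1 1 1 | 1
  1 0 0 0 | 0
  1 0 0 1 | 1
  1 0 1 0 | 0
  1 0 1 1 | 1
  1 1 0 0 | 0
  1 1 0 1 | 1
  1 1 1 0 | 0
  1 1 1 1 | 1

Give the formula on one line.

(d | ((d | ((c & (~a & ~b)) | (~d & a))) & ~a))

  ~a = 1111111100000000
  ~b = 1111000011110000
  (~a & ~b) = 1111000000000000
  (c & (~a & ~b)) = 0011000000000000
  ~d = 1010101010101010
  (~d & a) = 0000000010101010
  ((c & (~a & ~b)) | (~d & a)) = 0011000010101010
  (d | ((c & (~a & ~b)) | (~d & a))) = 0111010111111111
  ((d | ((c & (~a & ~b)) | (~d & a))) & ~a) = 0111010100000000
  (d | ((d | ((c & (~a & ~b)) | (~d & a))) & ~a)) = 0111010101010101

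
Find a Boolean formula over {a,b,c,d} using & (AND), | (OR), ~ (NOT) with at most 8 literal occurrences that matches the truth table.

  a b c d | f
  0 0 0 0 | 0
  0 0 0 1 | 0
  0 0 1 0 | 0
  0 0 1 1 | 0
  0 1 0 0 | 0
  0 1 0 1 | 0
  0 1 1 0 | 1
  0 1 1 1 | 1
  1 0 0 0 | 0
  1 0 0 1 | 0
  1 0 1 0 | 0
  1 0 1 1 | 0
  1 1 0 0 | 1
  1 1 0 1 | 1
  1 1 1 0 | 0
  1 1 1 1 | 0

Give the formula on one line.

((~a | ~c) & ((a | c) & b))

  ~a = 1111111100000000
  ~c = 1100110011001100
  (~a | ~c) = 1111111111001100
  (a | c) = 0011001111111111
  ((a | c) & b) = 0000001100001111
  ((~a | ~c) & ((a | c) & b)) = 0000001100001100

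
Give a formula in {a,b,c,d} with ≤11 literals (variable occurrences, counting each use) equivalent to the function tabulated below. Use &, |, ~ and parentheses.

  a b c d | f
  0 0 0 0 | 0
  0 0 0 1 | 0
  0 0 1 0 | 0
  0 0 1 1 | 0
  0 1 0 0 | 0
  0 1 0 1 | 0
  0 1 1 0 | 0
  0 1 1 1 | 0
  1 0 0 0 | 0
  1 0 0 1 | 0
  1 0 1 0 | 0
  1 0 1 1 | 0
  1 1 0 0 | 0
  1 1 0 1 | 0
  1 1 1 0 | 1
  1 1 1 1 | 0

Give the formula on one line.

  ~c = 1100110011001100
  ~d = 1010101010101010
  (~d & a) = 0000000010101010
  (~c | (~d & a)) = 1100110011101110
  (c & (~c | (~d & a))) = 0000000000100010
  (a | c) = 0011001111111111
  (b & (a | c)) = 0000001100001111
  (c & d) = 0001000100010001
  ((b & (a | c)) | (c & d)) = 0001001100011111
  ((c & (~c | (~d & a))) & ((b & (a | c)) | (c & d))) = 0000000000000010

((c & (~c | (~d & a))) & ((b & (a | c)) | (c & d)))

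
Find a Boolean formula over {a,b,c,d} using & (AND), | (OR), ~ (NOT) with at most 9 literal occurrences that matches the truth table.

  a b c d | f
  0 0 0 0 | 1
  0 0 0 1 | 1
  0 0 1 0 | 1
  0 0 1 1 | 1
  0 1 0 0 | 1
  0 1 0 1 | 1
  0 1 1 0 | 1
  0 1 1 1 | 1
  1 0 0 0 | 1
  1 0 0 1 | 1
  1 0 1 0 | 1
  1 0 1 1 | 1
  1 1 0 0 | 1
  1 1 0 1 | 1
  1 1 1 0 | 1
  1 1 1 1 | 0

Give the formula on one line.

  (b | c) = 0011111100111111
  ~a = 1111111100000000
  ((b | c) & ~a) = 0011111100000000
  ~b = 1111000011110000
  ~d = 1010101010101010
  (~b | ~d) = 1111101011111010
  ~c = 1100110011001100
  (a & ~c) = 0000000011001100
  ((~b | ~d) | (a & ~c)) = 1111101011111110
  (((b | c) & ~a) | ((~b | ~d) | (a & ~c))) = 1111111111111110

(((b | c) & ~a) | ((~b | ~d) | (a & ~c)))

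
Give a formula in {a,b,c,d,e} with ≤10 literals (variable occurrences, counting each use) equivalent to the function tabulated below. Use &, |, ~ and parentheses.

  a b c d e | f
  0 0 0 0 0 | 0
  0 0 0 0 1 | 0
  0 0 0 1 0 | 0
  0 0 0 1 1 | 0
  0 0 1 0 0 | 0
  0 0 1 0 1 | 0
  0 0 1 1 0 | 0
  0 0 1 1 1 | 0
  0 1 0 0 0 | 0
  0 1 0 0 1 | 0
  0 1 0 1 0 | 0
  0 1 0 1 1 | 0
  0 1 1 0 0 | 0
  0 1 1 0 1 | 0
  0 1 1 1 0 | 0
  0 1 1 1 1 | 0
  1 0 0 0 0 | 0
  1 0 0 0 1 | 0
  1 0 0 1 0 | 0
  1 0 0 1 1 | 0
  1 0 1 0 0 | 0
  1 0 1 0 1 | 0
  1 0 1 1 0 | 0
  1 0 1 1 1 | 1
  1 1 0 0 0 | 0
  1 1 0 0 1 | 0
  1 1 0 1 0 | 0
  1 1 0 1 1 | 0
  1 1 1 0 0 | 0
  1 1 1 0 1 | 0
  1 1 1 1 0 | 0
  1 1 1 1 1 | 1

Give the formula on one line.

  ~b = 11111111000000001111111100000000
  (~b | a) = 11111111000000001111111111111111
  (e & (~b | a)) = 01010101000000000101010101010101
  ~e = 10101010101010101010101010101010
  (c & e) = 00000101000001010000010100000101
  (e & a) = 00000000000000000101010101010101
  ((c & e) & (e & a)) = 00000000000000000000010100000101
  (((c & e) & (e & a)) & d) = 00000000000000000000000100000001
  (~e | (((c & e) & (e & a)) & d)) = 10101010101010101010101110101011
  ((e & (~b | a)) & (~e | (((c & e) & (e & a)) & d))) = 00000000000000000000000100000001

((e & (~b | a)) & (~e | (((c & e) & (e & a)) & d)))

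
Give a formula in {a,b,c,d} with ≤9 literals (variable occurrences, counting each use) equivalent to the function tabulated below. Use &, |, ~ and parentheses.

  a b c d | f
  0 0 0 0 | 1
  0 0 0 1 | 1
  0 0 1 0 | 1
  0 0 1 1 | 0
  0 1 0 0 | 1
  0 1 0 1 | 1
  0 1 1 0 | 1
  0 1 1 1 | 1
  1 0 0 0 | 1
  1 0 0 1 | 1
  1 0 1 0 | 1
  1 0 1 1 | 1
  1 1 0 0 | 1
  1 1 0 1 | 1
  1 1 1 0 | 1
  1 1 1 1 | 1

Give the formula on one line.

(a | ((~d & (~b & c)) | (~c | b)))

  ~d = 1010101010101010
  ~b = 1111000011110000
  (~b & c) = 0011000000110000
  (~d & (~b & c)) = 0010000000100000
  ~c = 1100110011001100
  (~c | b) = 1100111111001111
  ((~d & (~b & c)) | (~c | b)) = 1110111111101111
  (a | ((~d & (~b & c)) | (~c | b))) = 1110111111111111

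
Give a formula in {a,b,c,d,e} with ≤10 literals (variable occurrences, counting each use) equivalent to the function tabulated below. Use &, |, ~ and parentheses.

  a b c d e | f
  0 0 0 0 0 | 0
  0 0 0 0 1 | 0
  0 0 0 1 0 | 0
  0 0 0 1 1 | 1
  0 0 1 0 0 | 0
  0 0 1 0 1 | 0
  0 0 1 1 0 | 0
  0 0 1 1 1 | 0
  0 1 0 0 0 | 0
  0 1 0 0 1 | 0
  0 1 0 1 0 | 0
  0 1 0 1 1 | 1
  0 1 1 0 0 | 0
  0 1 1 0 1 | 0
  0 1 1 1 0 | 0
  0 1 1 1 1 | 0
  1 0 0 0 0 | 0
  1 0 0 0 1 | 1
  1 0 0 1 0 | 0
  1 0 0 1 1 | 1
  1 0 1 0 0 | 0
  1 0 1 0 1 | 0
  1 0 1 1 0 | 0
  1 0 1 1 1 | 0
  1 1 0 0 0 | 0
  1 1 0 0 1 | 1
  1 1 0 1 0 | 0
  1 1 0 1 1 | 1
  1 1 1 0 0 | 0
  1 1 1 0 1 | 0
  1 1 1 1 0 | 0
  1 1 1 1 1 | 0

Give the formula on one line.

(~c & ((((d | ~b) & (a | d)) | (a & (~c | b))) & e))

  ~c = 11110000111100001111000011110000
  ~b = 11111111000000001111111100000000
  (d | ~b) = 11111111001100111111111100110011
  (a | d) = 00110011001100111111111111111111
  ((d | ~b) & (a | d)) = 00110011001100111111111100110011
  (~c | b) = 11110000111111111111000011111111
  (a & (~c | b)) = 00000000000000001111000011111111
  (((d | ~b) & (a | d)) | (a & (~c | b))) = 00110011001100111111111111111111
  ((((d | ~b) & (a | d)) | (a & (~c | b))) & e) = 00010001000100010101010101010101
  (~c & ((((d | ~b) & (a | d)) | (a & (~c | b))) & e)) = 00010000000100000101000001010000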